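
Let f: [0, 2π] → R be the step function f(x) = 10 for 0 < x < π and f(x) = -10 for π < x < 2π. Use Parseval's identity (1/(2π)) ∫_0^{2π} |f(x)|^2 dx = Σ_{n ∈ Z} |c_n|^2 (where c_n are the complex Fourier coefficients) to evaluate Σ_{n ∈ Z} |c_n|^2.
Σ |c_n|^2 = 100

Parseval equates the L^2 energy of f (normalised by 1/(2π)) with the ℓ^2 sum of its Fourier coefficients: (1/(2π)) ∫_0^{2π} |f|^2 = Σ |c_n|^2.
Compute the left side: (1/(2π)) [∫_0^π 10^2 dx + ∫_π^{2π} (-10)^2 dx] = (1/(2π)) · (100π + 100π) = (100 + 100)/2 = 100.
So Σ_{n ∈ Z} |c_n|^2 = 100.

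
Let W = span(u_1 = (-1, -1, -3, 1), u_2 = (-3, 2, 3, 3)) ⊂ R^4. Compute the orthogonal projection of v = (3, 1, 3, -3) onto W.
proj_W(v) = (1023/347, 203/347, 1101/347, -1023/347)

Set up U = [u_1 | ... | u_2] ∈ R^(4×2). The projector onto W = col(U) is P = U (U^T U)^(-1) U^T.
Compute U^T U =
  [12, -5]
  [-5, 31],
and U^T v = (-16, -7).
Solve U^T U · c = U^T v for the coefficients: c = (-531/347, -164/347). The projection is proj_W(v) = U c.
Check: (v - proj_W(v)) · u_1 = 0  (should be 0).
Check: (v - proj_W(v)) · u_2 = 0  (should be 0).
Result: proj_W(v) = (1023/347, 203/347, 1101/347, -1023/347).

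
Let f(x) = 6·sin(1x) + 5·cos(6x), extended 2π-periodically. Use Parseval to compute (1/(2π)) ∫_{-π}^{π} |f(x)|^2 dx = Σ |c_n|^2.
Σ |c_n|^2 = 61/2

Expand |f|^2 and use orthogonality of {sin(nx), cos(mx)} on [-π, π]:
  ∫_{-π}^{π} sin(nx)^2 dx = π, ∫ cos(mx)^2 dx = π, and cross terms integrate to 0.
So ∫_{-π}^{π} f(x)^2 dx = 6^2 · π + 5^2 · π = (36 + 25)π.
Divide by 2π: (36 + 25)/2 = 61/2.
By Parseval, this equals Σ |c_n|^2.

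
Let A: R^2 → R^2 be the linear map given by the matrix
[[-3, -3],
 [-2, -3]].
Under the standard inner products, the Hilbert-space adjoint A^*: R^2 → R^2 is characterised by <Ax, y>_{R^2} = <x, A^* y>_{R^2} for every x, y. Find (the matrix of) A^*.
A^* = A^T =
[[-3, -2],
 [-3, -3]]

For real matrices with standard dot products, the defining identity <Ax, y> = <x, A^* y> gives (Ax)^T y = x^T (A^*) y, i.e. x^T A^T y = x^T (A^*) y. Since this holds for all x, y, we must have A^* = A^T. Therefore
A^* =
[[-3, -2],
 [-3, -3]].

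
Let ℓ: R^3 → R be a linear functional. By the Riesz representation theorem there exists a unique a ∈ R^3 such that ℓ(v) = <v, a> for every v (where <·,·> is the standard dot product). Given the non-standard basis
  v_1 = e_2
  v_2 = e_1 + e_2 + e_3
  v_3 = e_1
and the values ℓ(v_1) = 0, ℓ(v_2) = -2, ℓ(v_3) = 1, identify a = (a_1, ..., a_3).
a = (1, 0, -3)

Write a = (a_1, ..., a_3) in the standard basis. For each basis vector v_i, ℓ(v_i) = <v_i, a> is a linear equation in the a_j's. Collect the n equations into a matrix system V a = ℓ, where row i of V is v_i (expressed in the standard basis). Since V is invertible (lower-triangular with 1s on the diagonal, up to permutation), solve by back-substitution:
  V =
[[0, 1, 0],
 [1, 1, 1],
 [1, 0, 0]]
  V a = (0, -2, 1)
Solving gives a = (1, 0, -3).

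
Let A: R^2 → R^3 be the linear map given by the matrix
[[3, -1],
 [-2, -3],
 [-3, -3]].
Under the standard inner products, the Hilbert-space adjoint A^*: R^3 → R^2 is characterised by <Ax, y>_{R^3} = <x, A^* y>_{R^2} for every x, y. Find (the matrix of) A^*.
A^* = A^T =
[[3, -2, -3],
 [-1, -3, -3]]

For real matrices with standard dot products, the defining identity <Ax, y> = <x, A^* y> gives (Ax)^T y = x^T (A^*) y, i.e. x^T A^T y = x^T (A^*) y. Since this holds for all x, y, we must have A^* = A^T. Therefore
A^* =
[[3, -2, -3],
 [-1, -3, -3]].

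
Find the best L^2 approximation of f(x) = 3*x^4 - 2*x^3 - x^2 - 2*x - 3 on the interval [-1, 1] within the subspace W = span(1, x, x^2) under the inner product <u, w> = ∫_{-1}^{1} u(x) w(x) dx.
g(x) = 11*x^2/7 - 16*x/5 - 114/35

The best approximation g ∈ W is the orthogonal projection of f onto W. Writing g = a_0 + a_1 x + a_2 x^2, the coefficients solve the normal equations G · a = b where
  G_{ij} = <φ_i, φ_j> and b_i = <f, φ_i>, with φ_0 = 1, φ_1 = x, φ_2 = x^2.
G =
  [2, 0, 2/3]
  [0, 2/3, 0]
  [2/3, 0, 2/5],
b = (-82/15, -32/15, -54/35).
Solving gives a_0 = -114/35, a_1 = -16/5, a_2 = 11/7, so
  g(x) = 11*x^2/7 - 16*x/5 - 114/35.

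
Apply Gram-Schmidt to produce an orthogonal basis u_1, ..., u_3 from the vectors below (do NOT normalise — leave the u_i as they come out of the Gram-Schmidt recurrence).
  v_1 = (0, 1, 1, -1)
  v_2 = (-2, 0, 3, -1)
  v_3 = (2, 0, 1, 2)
Orthogonal basis:
  u_1 = (0, 1, 1, -1)
  u_2 = (-2, -4/3, 5/3, 1/3)
  u_3 = (21/13, 1/13, 43/26, 45/26)

Apply the Gram-Schmidt recurrence
  u_1 = v_1
  u_i = v_i − Σ_{j<i} ((v_i · u_j) / (u_j · u_j)) · u_j.

Step by step this gives:
  u_1 = (0, 1, 1, -1)
  u_2 = (-2, -4/3, 5/3, 1/3)
  u_3 = (21/13, 1/13, 43/26, 45/26)

Orthogonality check:
  u_2 · u_1 = 0 (should be 0)
  u_3 · u_1 = 0 (should be 0)
  u_3 · u_2 = 0 (should be 0)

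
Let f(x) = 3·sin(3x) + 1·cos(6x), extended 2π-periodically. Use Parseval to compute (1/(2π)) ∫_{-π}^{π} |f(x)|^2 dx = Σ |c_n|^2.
Σ |c_n|^2 = 5

Expand |f|^2 and use orthogonality of {sin(nx), cos(mx)} on [-π, π]:
  ∫_{-π}^{π} sin(nx)^2 dx = π, ∫ cos(mx)^2 dx = π, and cross terms integrate to 0.
So ∫_{-π}^{π} f(x)^2 dx = 3^2 · π + 1^2 · π = (9 + 1)π.
Divide by 2π: (9 + 1)/2 = 5.
By Parseval, this equals Σ |c_n|^2.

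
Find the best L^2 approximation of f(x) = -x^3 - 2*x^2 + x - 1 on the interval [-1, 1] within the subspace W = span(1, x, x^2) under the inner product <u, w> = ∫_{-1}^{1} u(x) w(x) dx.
g(x) = -2*x^2 + 2*x/5 - 1

The best approximation g ∈ W is the orthogonal projection of f onto W. Writing g = a_0 + a_1 x + a_2 x^2, the coefficients solve the normal equations G · a = b where
  G_{ij} = <φ_i, φ_j> and b_i = <f, φ_i>, with φ_0 = 1, φ_1 = x, φ_2 = x^2.
G =
  [2, 0, 2/3]
  [0, 2/3, 0]
  [2/3, 0, 2/5],
b = (-10/3, 4/15, -22/15).
Solving gives a_0 = -1, a_1 = 2/5, a_2 = -2, so
  g(x) = -2*x^2 + 2*x/5 - 1.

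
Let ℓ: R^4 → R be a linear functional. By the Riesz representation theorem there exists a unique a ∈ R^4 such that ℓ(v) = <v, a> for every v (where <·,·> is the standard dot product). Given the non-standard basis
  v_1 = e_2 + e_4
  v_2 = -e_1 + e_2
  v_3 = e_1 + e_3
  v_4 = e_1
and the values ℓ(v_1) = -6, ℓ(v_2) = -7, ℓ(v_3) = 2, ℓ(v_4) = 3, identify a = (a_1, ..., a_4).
a = (3, -4, -1, -2)

Write a = (a_1, ..., a_4) in the standard basis. For each basis vector v_i, ℓ(v_i) = <v_i, a> is a linear equation in the a_j's. Collect the n equations into a matrix system V a = ℓ, where row i of V is v_i (expressed in the standard basis). Since V is invertible (lower-triangular with 1s on the diagonal, up to permutation), solve by back-substitution:
  V =
[[0, 1, 0, 1],
 [-1, 1, 0, 0],
 [1, 0, 1, 0],
 [1, 0, 0, 0]]
  V a = (-6, -7, 2, 3)
Solving gives a = (3, -4, -1, -2).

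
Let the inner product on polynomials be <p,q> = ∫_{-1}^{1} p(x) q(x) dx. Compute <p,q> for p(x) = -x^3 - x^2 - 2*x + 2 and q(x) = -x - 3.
<p,q> = -124/15

Expand the product: p(x)·q(x) = x^4 + 4*x^3 + 5*x^2 + 4*x - 6.
∫_{-1}^{1} of each monomial x^k gives [2/(k+1) if k even, 0 if k odd]. Integrating term-by-term (or equivalently evaluating the antiderivative F(x) = x^5/5 + x^4 + 5*x^3/3 + 2*x^2 - 6*x at the endpoints):
  F(1) − F(−1) = -17/15 − (107/15) = -124/15.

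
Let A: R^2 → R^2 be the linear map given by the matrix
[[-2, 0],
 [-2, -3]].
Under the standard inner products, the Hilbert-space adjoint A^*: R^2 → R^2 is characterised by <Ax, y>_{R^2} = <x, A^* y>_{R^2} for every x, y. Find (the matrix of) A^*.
A^* = A^T =
[[-2, -2],
 [0, -3]]

For real matrices with standard dot products, the defining identity <Ax, y> = <x, A^* y> gives (Ax)^T y = x^T (A^*) y, i.e. x^T A^T y = x^T (A^*) y. Since this holds for all x, y, we must have A^* = A^T. Therefore
A^* =
[[-2, -2],
 [0, -3]].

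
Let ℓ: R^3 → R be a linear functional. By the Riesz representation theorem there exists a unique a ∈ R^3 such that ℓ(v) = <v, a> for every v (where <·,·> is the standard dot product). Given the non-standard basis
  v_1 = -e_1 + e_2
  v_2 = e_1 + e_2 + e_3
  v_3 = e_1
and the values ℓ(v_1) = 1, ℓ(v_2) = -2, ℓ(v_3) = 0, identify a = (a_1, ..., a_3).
a = (0, 1, -3)

Write a = (a_1, ..., a_3) in the standard basis. For each basis vector v_i, ℓ(v_i) = <v_i, a> is a linear equation in the a_j's. Collect the n equations into a matrix system V a = ℓ, where row i of V is v_i (expressed in the standard basis). Since V is invertible (lower-triangular with 1s on the diagonal, up to permutation), solve by back-substitution:
  V =
[[-1, 1, 0],
 [1, 1, 1],
 [1, 0, 0]]
  V a = (1, -2, 0)
Solving gives a = (0, 1, -3).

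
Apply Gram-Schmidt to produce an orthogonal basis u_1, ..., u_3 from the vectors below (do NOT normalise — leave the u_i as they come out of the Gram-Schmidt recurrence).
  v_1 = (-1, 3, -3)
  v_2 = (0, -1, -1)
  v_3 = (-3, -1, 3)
Orthogonal basis:
  u_1 = (-1, 3, -3)
  u_2 = (0, -1, -1)
  u_3 = (-66/19, -11/19, 11/19)

Apply the Gram-Schmidt recurrence
  u_1 = v_1
  u_i = v_i − Σ_{j<i} ((v_i · u_j) / (u_j · u_j)) · u_j.

Step by step this gives:
  u_1 = (-1, 3, -3)
  u_2 = (0, -1, -1)
  u_3 = (-66/19, -11/19, 11/19)

Orthogonality check:
  u_2 · u_1 = 0 (should be 0)
  u_3 · u_1 = 0 (should be 0)
  u_3 · u_2 = 0 (should be 0)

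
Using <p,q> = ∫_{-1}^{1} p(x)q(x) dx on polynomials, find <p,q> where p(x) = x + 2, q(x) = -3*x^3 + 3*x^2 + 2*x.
<p,q> = 62/15

Expand the product: p(x)·q(x) = -3*x^4 - 3*x^3 + 8*x^2 + 4*x.
∫_{-1}^{1} of each monomial x^k gives [2/(k+1) if k even, 0 if k odd]. Integrating term-by-term (or equivalently evaluating the antiderivative F(x) = -3*x^5/5 - 3*x^4/4 + 8*x^3/3 + 2*x^2 at the endpoints):
  F(1) − F(−1) = 199/60 − (-49/60) = 62/15.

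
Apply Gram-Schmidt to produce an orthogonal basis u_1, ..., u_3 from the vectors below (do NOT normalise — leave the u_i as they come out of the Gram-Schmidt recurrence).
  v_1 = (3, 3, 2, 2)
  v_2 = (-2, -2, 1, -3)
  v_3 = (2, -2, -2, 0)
Orthogonal basis:
  u_1 = (3, 3, 2, 2)
  u_2 = (-2/13, -2/13, 29/13, -23/13)
  u_3 = (126/53, -86/53, -25/53, -35/53)

Apply the Gram-Schmidt recurrence
  u_1 = v_1
  u_i = v_i − Σ_{j<i} ((v_i · u_j) / (u_j · u_j)) · u_j.

Step by step this gives:
  u_1 = (3, 3, 2, 2)
  u_2 = (-2/13, -2/13, 29/13, -23/13)
  u_3 = (126/53, -86/53, -25/53, -35/53)

Orthogonality check:
  u_2 · u_1 = 0 (should be 0)
  u_3 · u_1 = 0 (should be 0)
  u_3 · u_2 = 0 (should be 0)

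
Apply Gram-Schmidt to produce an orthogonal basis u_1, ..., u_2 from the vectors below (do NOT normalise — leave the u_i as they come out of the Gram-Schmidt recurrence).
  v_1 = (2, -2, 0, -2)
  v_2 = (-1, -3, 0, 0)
Orthogonal basis:
  u_1 = (2, -2, 0, -2)
  u_2 = (-5/3, -7/3, 0, 2/3)

Apply the Gram-Schmidt recurrence
  u_1 = v_1
  u_i = v_i − Σ_{j<i} ((v_i · u_j) / (u_j · u_j)) · u_j.

Step by step this gives:
  u_1 = (2, -2, 0, -2)
  u_2 = (-5/3, -7/3, 0, 2/3)

Orthogonality check:
  u_2 · u_1 = 0 (should be 0)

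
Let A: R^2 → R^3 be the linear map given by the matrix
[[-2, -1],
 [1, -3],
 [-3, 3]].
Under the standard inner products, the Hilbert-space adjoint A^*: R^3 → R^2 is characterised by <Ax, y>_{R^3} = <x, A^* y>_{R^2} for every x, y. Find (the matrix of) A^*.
A^* = A^T =
[[-2, 1, -3],
 [-1, -3, 3]]

For real matrices with standard dot products, the defining identity <Ax, y> = <x, A^* y> gives (Ax)^T y = x^T (A^*) y, i.e. x^T A^T y = x^T (A^*) y. Since this holds for all x, y, we must have A^* = A^T. Therefore
A^* =
[[-2, 1, -3],
 [-1, -3, 3]].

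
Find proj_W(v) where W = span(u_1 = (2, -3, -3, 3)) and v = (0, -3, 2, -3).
proj_W(v) = (-12/31, 18/31, 18/31, -18/31)

Set up U = [u_1 | ... | u_1] ∈ R^(4×1). The projector onto W = col(U) is P = U (U^T U)^(-1) U^T.
Compute U^T U =
  [31],
and U^T v = (-6).
Solve U^T U · c = U^T v for the coefficients: c = (-6/31). The projection is proj_W(v) = U c.
Check: (v - proj_W(v)) · u_1 = 0  (should be 0).
Result: proj_W(v) = (-12/31, 18/31, 18/31, -18/31).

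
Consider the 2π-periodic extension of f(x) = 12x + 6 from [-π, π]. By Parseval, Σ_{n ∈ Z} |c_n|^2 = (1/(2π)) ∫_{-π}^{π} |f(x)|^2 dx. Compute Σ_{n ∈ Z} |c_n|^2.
Σ |c_n|^2 = 48π^2 + 36

Expand and integrate term by term over [-π, π]:
  ∫ (12x)^2 dx = 144·(2π^3/3); ∫ 2·12·(6)·x dx = 0 (odd integrand); ∫ 6^2 dx = 36·2π.
So (1/(2π)) ∫_{-π}^{π} (12x + 6)^2 dx = 144π^2/3 + 36 = 48π^2 + 36.
Parseval ⇒ Σ |c_n|^2 = 48π^2 + 36.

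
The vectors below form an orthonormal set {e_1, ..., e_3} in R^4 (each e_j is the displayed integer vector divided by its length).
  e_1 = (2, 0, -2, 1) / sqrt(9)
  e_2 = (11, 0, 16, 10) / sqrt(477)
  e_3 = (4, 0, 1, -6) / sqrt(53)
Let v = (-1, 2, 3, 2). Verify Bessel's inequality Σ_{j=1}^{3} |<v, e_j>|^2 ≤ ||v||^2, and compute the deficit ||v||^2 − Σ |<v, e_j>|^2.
Σ |<v, e_j>|^2 = 14; ||v||^2 = 18; deficit = 4

Write each e_j = u_j / sqrt(<u_j, u_j>) where u_j is the displayed integer vector. Then <v, e_j> = <v, u_j> / sqrt(<u_j, u_j>), so |<v, e_j>|^2 = <v, u_j>^2 / <u_j, u_j>.
Coefficients: <v, e_1> = -6/sqrt(9), <v, e_2> = 57/sqrt(477), <v, e_3> = -13/sqrt(53).
Square and sum: Σ |<v, e_j>|^2 = 14.
Compute ||v||^2 = v·v = 18.
Deficit = 18 − 14 = 4 ≥ 0, confirming Bessel's inequality. (The deficit equals ||v − Σ <v,e_j> e_j||^2, the squared distance from v to span{e_j}.)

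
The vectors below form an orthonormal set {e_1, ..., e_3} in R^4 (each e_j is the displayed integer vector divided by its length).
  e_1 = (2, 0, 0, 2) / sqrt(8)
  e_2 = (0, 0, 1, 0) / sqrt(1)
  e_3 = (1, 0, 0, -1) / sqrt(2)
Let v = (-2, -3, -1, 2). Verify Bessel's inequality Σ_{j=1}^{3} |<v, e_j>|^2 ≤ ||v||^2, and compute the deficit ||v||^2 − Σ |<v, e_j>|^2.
Σ |<v, e_j>|^2 = 9; ||v||^2 = 18; deficit = 9

Write each e_j = u_j / sqrt(<u_j, u_j>) where u_j is the displayed integer vector. Then <v, e_j> = <v, u_j> / sqrt(<u_j, u_j>), so |<v, e_j>|^2 = <v, u_j>^2 / <u_j, u_j>.
Coefficients: <v, e_1> = 0/sqrt(8), <v, e_2> = -1/sqrt(1), <v, e_3> = -4/sqrt(2).
Square and sum: Σ |<v, e_j>|^2 = 9.
Compute ||v||^2 = v·v = 18.
Deficit = 18 − 9 = 9 ≥ 0, confirming Bessel's inequality. (The deficit equals ||v − Σ <v,e_j> e_j||^2, the squared distance from v to span{e_j}.)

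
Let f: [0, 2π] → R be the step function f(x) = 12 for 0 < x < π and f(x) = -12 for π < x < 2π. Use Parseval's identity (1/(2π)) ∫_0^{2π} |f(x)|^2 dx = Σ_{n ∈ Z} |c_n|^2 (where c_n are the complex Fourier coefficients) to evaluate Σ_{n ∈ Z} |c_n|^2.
Σ |c_n|^2 = 144

Parseval equates the L^2 energy of f (normalised by 1/(2π)) with the ℓ^2 sum of its Fourier coefficients: (1/(2π)) ∫_0^{2π} |f|^2 = Σ |c_n|^2.
Compute the left side: (1/(2π)) [∫_0^π 12^2 dx + ∫_π^{2π} (-12)^2 dx] = (1/(2π)) · (144π + 144π) = (144 + 144)/2 = 144.
So Σ_{n ∈ Z} |c_n|^2 = 144.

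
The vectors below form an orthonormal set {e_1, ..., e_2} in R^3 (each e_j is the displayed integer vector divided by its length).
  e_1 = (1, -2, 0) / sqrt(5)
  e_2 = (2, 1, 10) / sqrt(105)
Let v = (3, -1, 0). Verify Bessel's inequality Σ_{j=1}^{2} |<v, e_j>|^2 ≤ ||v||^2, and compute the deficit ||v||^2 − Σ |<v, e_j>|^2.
Σ |<v, e_j>|^2 = 110/21; ||v||^2 = 10; deficit = 100/21

Write each e_j = u_j / sqrt(<u_j, u_j>) where u_j is the displayed integer vector. Then <v, e_j> = <v, u_j> / sqrt(<u_j, u_j>), so |<v, e_j>|^2 = <v, u_j>^2 / <u_j, u_j>.
Coefficients: <v, e_1> = 5/sqrt(5), <v, e_2> = 5/sqrt(105).
Square and sum: Σ |<v, e_j>|^2 = 110/21.
Compute ||v||^2 = v·v = 10.
Deficit = 10 − 110/21 = 100/21 ≥ 0, confirming Bessel's inequality. (The deficit equals ||v − Σ <v,e_j> e_j||^2, the squared distance from v to span{e_j}.)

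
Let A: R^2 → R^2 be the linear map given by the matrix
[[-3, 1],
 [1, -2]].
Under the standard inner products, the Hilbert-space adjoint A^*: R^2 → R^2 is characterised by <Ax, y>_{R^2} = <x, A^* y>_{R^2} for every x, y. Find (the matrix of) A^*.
A^* = A^T =
[[-3, 1],
 [1, -2]]

For real matrices with standard dot products, the defining identity <Ax, y> = <x, A^* y> gives (Ax)^T y = x^T (A^*) y, i.e. x^T A^T y = x^T (A^*) y. Since this holds for all x, y, we must have A^* = A^T. Therefore
A^* =
[[-3, 1],
 [1, -2]].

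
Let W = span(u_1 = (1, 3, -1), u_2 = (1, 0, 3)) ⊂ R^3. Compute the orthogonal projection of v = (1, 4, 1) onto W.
proj_W(v) = (98/53, 192/53, 38/53)

Set up U = [u_1 | ... | u_2] ∈ R^(3×2). The projector onto W = col(U) is P = U (U^T U)^(-1) U^T.
Compute U^T U =
  [11, -2]
  [-2, 10],
and U^T v = (12, 4).
Solve U^T U · c = U^T v for the coefficients: c = (64/53, 34/53). The projection is proj_W(v) = U c.
Check: (v - proj_W(v)) · u_1 = 0  (should be 0).
Check: (v - proj_W(v)) · u_2 = 0  (should be 0).
Result: proj_W(v) = (98/53, 192/53, 38/53).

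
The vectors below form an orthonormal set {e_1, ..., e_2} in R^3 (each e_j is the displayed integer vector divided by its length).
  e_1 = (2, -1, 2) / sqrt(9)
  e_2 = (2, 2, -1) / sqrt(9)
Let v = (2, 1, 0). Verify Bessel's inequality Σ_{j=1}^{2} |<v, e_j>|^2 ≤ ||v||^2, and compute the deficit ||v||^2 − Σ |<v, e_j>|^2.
Σ |<v, e_j>|^2 = 5; ||v||^2 = 5; deficit = 0

Write each e_j = u_j / sqrt(<u_j, u_j>) where u_j is the displayed integer vector. Then <v, e_j> = <v, u_j> / sqrt(<u_j, u_j>), so |<v, e_j>|^2 = <v, u_j>^2 / <u_j, u_j>.
Coefficients: <v, e_1> = 3/sqrt(9), <v, e_2> = 6/sqrt(9).
Square and sum: Σ |<v, e_j>|^2 = 5.
Compute ||v||^2 = v·v = 5.
Deficit = 5 − 5 = 0 ≥ 0, confirming Bessel's inequality. (The deficit equals ||v − Σ <v,e_j> e_j||^2, the squared distance from v to span{e_j}.)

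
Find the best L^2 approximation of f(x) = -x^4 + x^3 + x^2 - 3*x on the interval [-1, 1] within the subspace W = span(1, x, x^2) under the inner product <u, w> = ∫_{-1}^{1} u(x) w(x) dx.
g(x) = x^2/7 - 12*x/5 + 3/35

The best approximation g ∈ W is the orthogonal projection of f onto W. Writing g = a_0 + a_1 x + a_2 x^2, the coefficients solve the normal equations G · a = b where
  G_{ij} = <φ_i, φ_j> and b_i = <f, φ_i>, with φ_0 = 1, φ_1 = x, φ_2 = x^2.
G =
  [2, 0, 2/3]
  [0, 2/3, 0]
  [2/3, 0, 2/5],
b = (4/15, -8/5, 4/35).
Solving gives a_0 = 3/35, a_1 = -12/5, a_2 = 1/7, so
  g(x) = x^2/7 - 12*x/5 + 3/35.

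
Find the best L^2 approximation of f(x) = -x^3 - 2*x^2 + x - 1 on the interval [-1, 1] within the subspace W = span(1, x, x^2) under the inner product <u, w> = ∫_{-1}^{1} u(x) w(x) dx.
g(x) = -2*x^2 + 2*x/5 - 1

The best approximation g ∈ W is the orthogonal projection of f onto W. Writing g = a_0 + a_1 x + a_2 x^2, the coefficients solve the normal equations G · a = b where
  G_{ij} = <φ_i, φ_j> and b_i = <f, φ_i>, with φ_0 = 1, φ_1 = x, φ_2 = x^2.
G =
  [2, 0, 2/3]
  [0, 2/3, 0]
  [2/3, 0, 2/5],
b = (-10/3, 4/15, -22/15).
Solving gives a_0 = -1, a_1 = 2/5, a_2 = -2, so
  g(x) = -2*x^2 + 2*x/5 - 1.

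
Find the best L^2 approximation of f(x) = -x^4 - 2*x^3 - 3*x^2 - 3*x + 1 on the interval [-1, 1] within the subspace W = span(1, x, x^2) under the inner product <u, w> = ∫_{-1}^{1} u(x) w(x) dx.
g(x) = -27*x^2/7 - 21*x/5 + 38/35

The best approximation g ∈ W is the orthogonal projection of f onto W. Writing g = a_0 + a_1 x + a_2 x^2, the coefficients solve the normal equations G · a = b where
  G_{ij} = <φ_i, φ_j> and b_i = <f, φ_i>, with φ_0 = 1, φ_1 = x, φ_2 = x^2.
G =
  [2, 0, 2/3]
  [0, 2/3, 0]
  [2/3, 0, 2/5],
b = (-2/5, -14/5, -86/105).
Solving gives a_0 = 38/35, a_1 = -21/5, a_2 = -27/7, so
  g(x) = -27*x^2/7 - 21*x/5 + 38/35.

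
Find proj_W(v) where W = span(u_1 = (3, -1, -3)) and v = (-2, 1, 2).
proj_W(v) = (-39/19, 13/19, 39/19)

Set up U = [u_1 | ... | u_1] ∈ R^(3×1). The projector onto W = col(U) is P = U (U^T U)^(-1) U^T.
Compute U^T U =
  [19],
and U^T v = (-13).
Solve U^T U · c = U^T v for the coefficients: c = (-13/19). The projection is proj_W(v) = U c.
Check: (v - proj_W(v)) · u_1 = 0  (should be 0).
Result: proj_W(v) = (-39/19, 13/19, 39/19).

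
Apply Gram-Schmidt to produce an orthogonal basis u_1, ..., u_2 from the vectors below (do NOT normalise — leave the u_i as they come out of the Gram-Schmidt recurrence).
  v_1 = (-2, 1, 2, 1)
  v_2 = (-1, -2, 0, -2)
Orthogonal basis:
  u_1 = (-2, 1, 2, 1)
  u_2 = (-7/5, -9/5, 2/5, -9/5)

Apply the Gram-Schmidt recurrence
  u_1 = v_1
  u_i = v_i − Σ_{j<i} ((v_i · u_j) / (u_j · u_j)) · u_j.

Step by step this gives:
  u_1 = (-2, 1, 2, 1)
  u_2 = (-7/5, -9/5, 2/5, -9/5)

Orthogonality check:
  u_2 · u_1 = 0 (should be 0)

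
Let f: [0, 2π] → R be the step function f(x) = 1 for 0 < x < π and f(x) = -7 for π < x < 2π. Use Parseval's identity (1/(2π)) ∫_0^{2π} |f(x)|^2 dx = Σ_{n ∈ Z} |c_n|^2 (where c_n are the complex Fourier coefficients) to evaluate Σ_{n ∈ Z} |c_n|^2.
Σ |c_n|^2 = 25

Parseval equates the L^2 energy of f (normalised by 1/(2π)) with the ℓ^2 sum of its Fourier coefficients: (1/(2π)) ∫_0^{2π} |f|^2 = Σ |c_n|^2.
Compute the left side: (1/(2π)) [∫_0^π 1^2 dx + ∫_π^{2π} (-7)^2 dx] = (1/(2π)) · (1π + 49π) = (1 + 49)/2 = 25.
So Σ_{n ∈ Z} |c_n|^2 = 25.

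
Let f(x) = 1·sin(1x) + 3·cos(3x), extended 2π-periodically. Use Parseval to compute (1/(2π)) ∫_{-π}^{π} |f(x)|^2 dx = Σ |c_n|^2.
Σ |c_n|^2 = 5

Expand |f|^2 and use orthogonality of {sin(nx), cos(mx)} on [-π, π]:
  ∫_{-π}^{π} sin(nx)^2 dx = π, ∫ cos(mx)^2 dx = π, and cross terms integrate to 0.
So ∫_{-π}^{π} f(x)^2 dx = 1^2 · π + 3^2 · π = (1 + 9)π.
Divide by 2π: (1 + 9)/2 = 5.
By Parseval, this equals Σ |c_n|^2.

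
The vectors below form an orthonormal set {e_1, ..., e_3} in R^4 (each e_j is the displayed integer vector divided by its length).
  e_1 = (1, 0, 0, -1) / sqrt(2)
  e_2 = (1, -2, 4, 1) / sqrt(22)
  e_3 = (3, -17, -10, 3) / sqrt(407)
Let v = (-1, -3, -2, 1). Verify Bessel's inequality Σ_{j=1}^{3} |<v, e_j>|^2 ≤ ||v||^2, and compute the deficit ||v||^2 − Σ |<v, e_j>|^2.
Σ |<v, e_j>|^2 = 539/37; ||v||^2 = 15; deficit = 16/37

Write each e_j = u_j / sqrt(<u_j, u_j>) where u_j is the displayed integer vector. Then <v, e_j> = <v, u_j> / sqrt(<u_j, u_j>), so |<v, e_j>|^2 = <v, u_j>^2 / <u_j, u_j>.
Coefficients: <v, e_1> = -2/sqrt(2), <v, e_2> = -2/sqrt(22), <v, e_3> = 71/sqrt(407).
Square and sum: Σ |<v, e_j>|^2 = 539/37.
Compute ||v||^2 = v·v = 15.
Deficit = 15 − 539/37 = 16/37 ≥ 0, confirming Bessel's inequality. (The deficit equals ||v − Σ <v,e_j> e_j||^2, the squared distance from v to span{e_j}.)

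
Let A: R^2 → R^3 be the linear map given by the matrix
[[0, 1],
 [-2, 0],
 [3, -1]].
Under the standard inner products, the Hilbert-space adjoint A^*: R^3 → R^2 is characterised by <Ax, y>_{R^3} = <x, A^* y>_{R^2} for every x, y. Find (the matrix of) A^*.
A^* = A^T =
[[0, -2, 3],
 [1, 0, -1]]

For real matrices with standard dot products, the defining identity <Ax, y> = <x, A^* y> gives (Ax)^T y = x^T (A^*) y, i.e. x^T A^T y = x^T (A^*) y. Since this holds for all x, y, we must have A^* = A^T. Therefore
A^* =
[[0, -2, 3],
 [1, 0, -1]].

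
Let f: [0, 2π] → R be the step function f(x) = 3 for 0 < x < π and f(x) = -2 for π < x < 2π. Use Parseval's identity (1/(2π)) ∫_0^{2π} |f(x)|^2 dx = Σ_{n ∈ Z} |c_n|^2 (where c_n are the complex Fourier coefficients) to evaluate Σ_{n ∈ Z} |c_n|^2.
Σ |c_n|^2 = 13/2

Parseval equates the L^2 energy of f (normalised by 1/(2π)) with the ℓ^2 sum of its Fourier coefficients: (1/(2π)) ∫_0^{2π} |f|^2 = Σ |c_n|^2.
Compute the left side: (1/(2π)) [∫_0^π 3^2 dx + ∫_π^{2π} (-2)^2 dx] = (1/(2π)) · (9π + 4π) = (9 + 4)/2 = 13/2.
So Σ_{n ∈ Z} |c_n|^2 = 13/2.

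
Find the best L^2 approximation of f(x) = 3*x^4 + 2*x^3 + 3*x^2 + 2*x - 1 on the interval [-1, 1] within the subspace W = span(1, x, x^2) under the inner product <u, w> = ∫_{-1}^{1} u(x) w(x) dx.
g(x) = 39*x^2/7 + 16*x/5 - 44/35

The best approximation g ∈ W is the orthogonal projection of f onto W. Writing g = a_0 + a_1 x + a_2 x^2, the coefficients solve the normal equations G · a = b where
  G_{ij} = <φ_i, φ_j> and b_i = <f, φ_i>, with φ_0 = 1, φ_1 = x, φ_2 = x^2.
G =
  [2, 0, 2/3]
  [0, 2/3, 0]
  [2/3, 0, 2/5],
b = (6/5, 32/15, 146/105).
Solving gives a_0 = -44/35, a_1 = 16/5, a_2 = 39/7, so
  g(x) = 39*x^2/7 + 16*x/5 - 44/35.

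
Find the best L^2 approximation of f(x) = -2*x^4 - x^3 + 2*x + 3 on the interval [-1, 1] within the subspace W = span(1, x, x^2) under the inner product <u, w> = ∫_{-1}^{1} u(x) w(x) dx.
g(x) = -12*x^2/7 + 7*x/5 + 111/35

The best approximation g ∈ W is the orthogonal projection of f onto W. Writing g = a_0 + a_1 x + a_2 x^2, the coefficients solve the normal equations G · a = b where
  G_{ij} = <φ_i, φ_j> and b_i = <f, φ_i>, with φ_0 = 1, φ_1 = x, φ_2 = x^2.
G =
  [2, 0, 2/3]
  [0, 2/3, 0]
  [2/3, 0, 2/5],
b = (26/5, 14/15, 10/7).
Solving gives a_0 = 111/35, a_1 = 7/5, a_2 = -12/7, so
  g(x) = -12*x^2/7 + 7*x/5 + 111/35.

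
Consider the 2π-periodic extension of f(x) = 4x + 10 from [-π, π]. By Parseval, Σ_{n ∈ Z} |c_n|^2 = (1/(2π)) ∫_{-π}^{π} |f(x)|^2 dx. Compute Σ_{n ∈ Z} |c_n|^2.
Σ |c_n|^2 = 16π^2/3 + 100

Expand and integrate term by term over [-π, π]:
  ∫ (4x)^2 dx = 16·(2π^3/3); ∫ 2·4·(10)·x dx = 0 (odd integrand); ∫ 10^2 dx = 100·2π.
So (1/(2π)) ∫_{-π}^{π} (4x + 10)^2 dx = 16π^2/3 + 100 = 16π^2/3 + 100.
Parseval ⇒ Σ |c_n|^2 = 16π^2/3 + 100.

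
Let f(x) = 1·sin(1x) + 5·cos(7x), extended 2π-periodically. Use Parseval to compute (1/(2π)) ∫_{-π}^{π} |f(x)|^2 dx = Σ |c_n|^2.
Σ |c_n|^2 = 13

Expand |f|^2 and use orthogonality of {sin(nx), cos(mx)} on [-π, π]:
  ∫_{-π}^{π} sin(nx)^2 dx = π, ∫ cos(mx)^2 dx = π, and cross terms integrate to 0.
So ∫_{-π}^{π} f(x)^2 dx = 1^2 · π + 5^2 · π = (1 + 25)π.
Divide by 2π: (1 + 25)/2 = 13.
By Parseval, this equals Σ |c_n|^2.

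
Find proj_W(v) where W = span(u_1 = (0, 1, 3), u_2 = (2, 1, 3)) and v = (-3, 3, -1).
proj_W(v) = (-3, 0, 0)

Set up U = [u_1 | ... | u_2] ∈ R^(3×2). The projector onto W = col(U) is P = U (U^T U)^(-1) U^T.
Compute U^T U =
  [10, 10]
  [10, 14],
and U^T v = (0, -6).
Solve U^T U · c = U^T v for the coefficients: c = (3/2, -3/2). The projection is proj_W(v) = U c.
Check: (v - proj_W(v)) · u_1 = 0  (should be 0).
Check: (v - proj_W(v)) · u_2 = 0  (should be 0).
Result: proj_W(v) = (-3, 0, 0).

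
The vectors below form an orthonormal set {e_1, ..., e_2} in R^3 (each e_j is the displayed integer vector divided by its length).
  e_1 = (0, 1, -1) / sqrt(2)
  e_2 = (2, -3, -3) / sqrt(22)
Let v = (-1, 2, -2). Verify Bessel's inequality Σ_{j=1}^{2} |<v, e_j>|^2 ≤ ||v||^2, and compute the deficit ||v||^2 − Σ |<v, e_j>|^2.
Σ |<v, e_j>|^2 = 90/11; ||v||^2 = 9; deficit = 9/11

Write each e_j = u_j / sqrt(<u_j, u_j>) where u_j is the displayed integer vector. Then <v, e_j> = <v, u_j> / sqrt(<u_j, u_j>), so |<v, e_j>|^2 = <v, u_j>^2 / <u_j, u_j>.
Coefficients: <v, e_1> = 4/sqrt(2), <v, e_2> = -2/sqrt(22).
Square and sum: Σ |<v, e_j>|^2 = 90/11.
Compute ||v||^2 = v·v = 9.
Deficit = 9 − 90/11 = 9/11 ≥ 0, confirming Bessel's inequality. (The deficit equals ||v − Σ <v,e_j> e_j||^2, the squared distance from v to span{e_j}.)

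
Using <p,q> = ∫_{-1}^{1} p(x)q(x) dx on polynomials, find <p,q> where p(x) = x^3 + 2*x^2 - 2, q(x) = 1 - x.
<p,q> = -46/15

Expand the product: p(x)·q(x) = -x^4 - x^3 + 2*x^2 + 2*x - 2.
∫_{-1}^{1} of each monomial x^k gives [2/(k+1) if k even, 0 if k odd]. Integrating term-by-term (or equivalently evaluating the antiderivative F(x) = -x^5/5 - x^4/4 + 2*x^3/3 + x^2 - 2*x at the endpoints):
  F(1) − F(−1) = -47/60 − (137/60) = -46/15.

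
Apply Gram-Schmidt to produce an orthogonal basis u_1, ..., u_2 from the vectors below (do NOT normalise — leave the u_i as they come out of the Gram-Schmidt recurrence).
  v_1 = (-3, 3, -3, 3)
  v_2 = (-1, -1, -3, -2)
Orthogonal basis:
  u_1 = (-3, 3, -3, 3)
  u_2 = (-3/4, -5/4, -11/4, -9/4)

Apply the Gram-Schmidt recurrence
  u_1 = v_1
  u_i = v_i − Σ_{j<i} ((v_i · u_j) / (u_j · u_j)) · u_j.

Step by step this gives:
  u_1 = (-3, 3, -3, 3)
  u_2 = (-3/4, -5/4, -11/4, -9/4)

Orthogonality check:
  u_2 · u_1 = 0 (should be 0)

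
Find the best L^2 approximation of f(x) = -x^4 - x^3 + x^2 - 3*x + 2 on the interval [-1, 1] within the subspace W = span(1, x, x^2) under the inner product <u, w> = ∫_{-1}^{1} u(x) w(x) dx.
g(x) = x^2/7 - 18*x/5 + 73/35

The best approximation g ∈ W is the orthogonal projection of f onto W. Writing g = a_0 + a_1 x + a_2 x^2, the coefficients solve the normal equations G · a = b where
  G_{ij} = <φ_i, φ_j> and b_i = <f, φ_i>, with φ_0 = 1, φ_1 = x, φ_2 = x^2.
G =
  [2, 0, 2/3]
  [0, 2/3, 0]
  [2/3, 0, 2/5],
b = (64/15, -12/5, 152/105).
Solving gives a_0 = 73/35, a_1 = -18/5, a_2 = 1/7, so
  g(x) = x^2/7 - 18*x/5 + 73/35.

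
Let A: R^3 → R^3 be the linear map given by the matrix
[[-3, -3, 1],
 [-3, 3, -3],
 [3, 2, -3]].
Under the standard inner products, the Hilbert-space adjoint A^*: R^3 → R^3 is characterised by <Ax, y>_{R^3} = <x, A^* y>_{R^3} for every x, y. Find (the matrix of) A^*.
A^* = A^T =
[[-3, -3, 3],
 [-3, 3, 2],
 [1, -3, -3]]

For real matrices with standard dot products, the defining identity <Ax, y> = <x, A^* y> gives (Ax)^T y = x^T (A^*) y, i.e. x^T A^T y = x^T (A^*) y. Since this holds for all x, y, we must have A^* = A^T. Therefore
A^* =
[[-3, -3, 3],
 [-3, 3, 2],
 [1, -3, -3]].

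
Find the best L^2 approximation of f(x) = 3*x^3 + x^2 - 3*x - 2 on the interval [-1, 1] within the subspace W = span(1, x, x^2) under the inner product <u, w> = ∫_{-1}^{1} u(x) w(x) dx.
g(x) = x^2 - 6*x/5 - 2

The best approximation g ∈ W is the orthogonal projection of f onto W. Writing g = a_0 + a_1 x + a_2 x^2, the coefficients solve the normal equations G · a = b where
  G_{ij} = <φ_i, φ_j> and b_i = <f, φ_i>, with φ_0 = 1, φ_1 = x, φ_2 = x^2.
G =
  [2, 0, 2/3]
  [0, 2/3, 0]
  [2/3, 0, 2/5],
b = (-10/3, -4/5, -14/15).
Solving gives a_0 = -2, a_1 = -6/5, a_2 = 1, so
  g(x) = x^2 - 6*x/5 - 2.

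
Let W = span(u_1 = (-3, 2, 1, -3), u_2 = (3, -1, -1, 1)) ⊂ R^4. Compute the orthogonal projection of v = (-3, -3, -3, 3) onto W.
proj_W(v) = (-27/17, -27/17, 9/17, 63/17)

Set up U = [u_1 | ... | u_2] ∈ R^(4×2). The projector onto W = col(U) is P = U (U^T U)^(-1) U^T.
Compute U^T U =
  [23, -15]
  [-15, 12],
and U^T v = (-9, 0).
Solve U^T U · c = U^T v for the coefficients: c = (-36/17, -45/17). The projection is proj_W(v) = U c.
Check: (v - proj_W(v)) · u_1 = 0  (should be 0).
Check: (v - proj_W(v)) · u_2 = 0  (should be 0).
Result: proj_W(v) = (-27/17, -27/17, 9/17, 63/17).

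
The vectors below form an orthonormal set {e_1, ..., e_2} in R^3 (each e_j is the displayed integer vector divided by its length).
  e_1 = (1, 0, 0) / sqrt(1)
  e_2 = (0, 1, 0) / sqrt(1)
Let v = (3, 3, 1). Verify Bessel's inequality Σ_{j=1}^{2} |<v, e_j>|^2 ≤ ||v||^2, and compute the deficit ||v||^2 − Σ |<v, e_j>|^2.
Σ |<v, e_j>|^2 = 18; ||v||^2 = 19; deficit = 1

Write each e_j = u_j / sqrt(<u_j, u_j>) where u_j is the displayed integer vector. Then <v, e_j> = <v, u_j> / sqrt(<u_j, u_j>), so |<v, e_j>|^2 = <v, u_j>^2 / <u_j, u_j>.
Coefficients: <v, e_1> = 3/sqrt(1), <v, e_2> = 3/sqrt(1).
Square and sum: Σ |<v, e_j>|^2 = 18.
Compute ||v||^2 = v·v = 19.
Deficit = 19 − 18 = 1 ≥ 0, confirming Bessel's inequality. (The deficit equals ||v − Σ <v,e_j> e_j||^2, the squared distance from v to span{e_j}.)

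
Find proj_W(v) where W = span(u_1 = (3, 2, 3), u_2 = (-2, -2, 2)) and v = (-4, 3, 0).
proj_W(v) = (-29/31, -21/31, -19/31)

Set up U = [u_1 | ... | u_2] ∈ R^(3×2). The projector onto W = col(U) is P = U (U^T U)^(-1) U^T.
Compute U^T U =
  [22, -4]
  [-4, 12],
and U^T v = (-6, 2).
Solve U^T U · c = U^T v for the coefficients: c = (-8/31, 5/62). The projection is proj_W(v) = U c.
Check: (v - proj_W(v)) · u_1 = 0  (should be 0).
Check: (v - proj_W(v)) · u_2 = 0  (should be 0).
Result: proj_W(v) = (-29/31, -21/31, -19/31).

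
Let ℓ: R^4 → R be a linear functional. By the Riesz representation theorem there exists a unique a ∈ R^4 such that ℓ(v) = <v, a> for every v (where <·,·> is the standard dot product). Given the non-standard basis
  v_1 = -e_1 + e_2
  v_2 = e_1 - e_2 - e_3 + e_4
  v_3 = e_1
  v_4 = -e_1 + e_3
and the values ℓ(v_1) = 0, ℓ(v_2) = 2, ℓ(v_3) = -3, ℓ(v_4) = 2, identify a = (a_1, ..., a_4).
a = (-3, -3, -1, 1)

Write a = (a_1, ..., a_4) in the standard basis. For each basis vector v_i, ℓ(v_i) = <v_i, a> is a linear equation in the a_j's. Collect the n equations into a matrix system V a = ℓ, where row i of V is v_i (expressed in the standard basis). Since V is invertible (lower-triangular with 1s on the diagonal, up to permutation), solve by back-substitution:
  V =
[[-1, 1, 0, 0],
 [1, -1, -1, 1],
 [1, 0, 0, 0],
 [-1, 0, 1, 0]]
  V a = (0, 2, -3, 2)
Solving gives a = (-3, -3, -1, 1).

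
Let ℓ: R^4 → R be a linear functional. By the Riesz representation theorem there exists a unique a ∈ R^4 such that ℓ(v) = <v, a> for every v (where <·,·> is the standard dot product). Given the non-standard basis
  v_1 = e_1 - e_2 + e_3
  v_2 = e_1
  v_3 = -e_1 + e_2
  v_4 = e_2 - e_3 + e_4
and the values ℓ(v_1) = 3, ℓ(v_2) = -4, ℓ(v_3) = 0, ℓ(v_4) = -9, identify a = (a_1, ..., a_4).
a = (-4, -4, 3, -2)

Write a = (a_1, ..., a_4) in the standard basis. For each basis vector v_i, ℓ(v_i) = <v_i, a> is a linear equation in the a_j's. Collect the n equations into a matrix system V a = ℓ, where row i of V is v_i (expressed in the standard basis). Since V is invertible (lower-triangular with 1s on the diagonal, up to permutation), solve by back-substitution:
  V =
[[1, -1, 1, 0],
 [1, 0, 0, 0],
 [-1, 1, 0, 0],
 [0, 1, -1, 1]]
  V a = (3, -4, 0, -9)
Solving gives a = (-4, -4, 3, -2).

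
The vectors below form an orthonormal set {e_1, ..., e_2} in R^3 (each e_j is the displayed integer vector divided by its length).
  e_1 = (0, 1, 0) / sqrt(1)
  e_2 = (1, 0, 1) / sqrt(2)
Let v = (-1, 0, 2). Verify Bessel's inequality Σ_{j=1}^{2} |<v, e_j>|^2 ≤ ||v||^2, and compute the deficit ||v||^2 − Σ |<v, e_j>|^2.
Σ |<v, e_j>|^2 = 1/2; ||v||^2 = 5; deficit = 9/2

Write each e_j = u_j / sqrt(<u_j, u_j>) where u_j is the displayed integer vector. Then <v, e_j> = <v, u_j> / sqrt(<u_j, u_j>), so |<v, e_j>|^2 = <v, u_j>^2 / <u_j, u_j>.
Coefficients: <v, e_1> = 0/sqrt(1), <v, e_2> = 1/sqrt(2).
Square and sum: Σ |<v, e_j>|^2 = 1/2.
Compute ||v||^2 = v·v = 5.
Deficit = 5 − 1/2 = 9/2 ≥ 0, confirming Bessel's inequality. (The deficit equals ||v − Σ <v,e_j> e_j||^2, the squared distance from v to span{e_j}.)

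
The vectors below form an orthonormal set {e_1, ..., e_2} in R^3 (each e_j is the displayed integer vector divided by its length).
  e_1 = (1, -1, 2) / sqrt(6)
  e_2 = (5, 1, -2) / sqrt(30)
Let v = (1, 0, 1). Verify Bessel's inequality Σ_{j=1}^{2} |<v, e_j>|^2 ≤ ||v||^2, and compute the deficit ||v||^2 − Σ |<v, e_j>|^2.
Σ |<v, e_j>|^2 = 9/5; ||v||^2 = 2; deficit = 1/5

Write each e_j = u_j / sqrt(<u_j, u_j>) where u_j is the displayed integer vector. Then <v, e_j> = <v, u_j> / sqrt(<u_j, u_j>), so |<v, e_j>|^2 = <v, u_j>^2 / <u_j, u_j>.
Coefficients: <v, e_1> = 3/sqrt(6), <v, e_2> = 3/sqrt(30).
Square and sum: Σ |<v, e_j>|^2 = 9/5.
Compute ||v||^2 = v·v = 2.
Deficit = 2 − 9/5 = 1/5 ≥ 0, confirming Bessel's inequality. (The deficit equals ||v − Σ <v,e_j> e_j||^2, the squared distance from v to span{e_j}.)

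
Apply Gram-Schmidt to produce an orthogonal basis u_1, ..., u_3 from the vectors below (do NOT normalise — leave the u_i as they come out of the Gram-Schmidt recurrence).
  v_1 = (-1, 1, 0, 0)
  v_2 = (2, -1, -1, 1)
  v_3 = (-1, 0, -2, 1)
Orthogonal basis:
  u_1 = (-1, 1, 0, 0)
  u_2 = (1/2, 1/2, -1, 1)
  u_3 = (-1, -1, -1, 0)

Apply the Gram-Schmidt recurrence
  u_1 = v_1
  u_i = v_i − Σ_{j<i} ((v_i · u_j) / (u_j · u_j)) · u_j.

Step by step this gives:
  u_1 = (-1, 1, 0, 0)
  u_2 = (1/2, 1/2, -1, 1)
  u_3 = (-1, -1, -1, 0)

Orthogonality check:
  u_2 · u_1 = 0 (should be 0)
  u_3 · u_1 = 0 (should be 0)
  u_3 · u_2 = 0 (should be 0)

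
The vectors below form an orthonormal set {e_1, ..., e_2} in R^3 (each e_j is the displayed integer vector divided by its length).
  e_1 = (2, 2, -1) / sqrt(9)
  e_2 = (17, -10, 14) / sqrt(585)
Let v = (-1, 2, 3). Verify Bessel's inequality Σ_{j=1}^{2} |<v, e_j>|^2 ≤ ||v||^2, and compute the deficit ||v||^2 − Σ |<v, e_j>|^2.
Σ |<v, e_j>|^2 = 2/13; ||v||^2 = 14; deficit = 180/13

Write each e_j = u_j / sqrt(<u_j, u_j>) where u_j is the displayed integer vector. Then <v, e_j> = <v, u_j> / sqrt(<u_j, u_j>), so |<v, e_j>|^2 = <v, u_j>^2 / <u_j, u_j>.
Coefficients: <v, e_1> = -1/sqrt(9), <v, e_2> = 5/sqrt(585).
Square and sum: Σ |<v, e_j>|^2 = 2/13.
Compute ||v||^2 = v·v = 14.
Deficit = 14 − 2/13 = 180/13 ≥ 0, confirming Bessel's inequality. (The deficit equals ||v − Σ <v,e_j> e_j||^2, the squared distance from v to span{e_j}.)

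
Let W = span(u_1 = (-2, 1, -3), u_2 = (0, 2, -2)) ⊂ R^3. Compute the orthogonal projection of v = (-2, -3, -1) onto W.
proj_W(v) = (-8/3, -7/3, -1/3)

Set up U = [u_1 | ... | u_2] ∈ R^(3×2). The projector onto W = col(U) is P = U (U^T U)^(-1) U^T.
Compute U^T U =
  [14, 8]
  [8, 8],
and U^T v = (4, -4).
Solve U^T U · c = U^T v for the coefficients: c = (4/3, -11/6). The projection is proj_W(v) = U c.
Check: (v - proj_W(v)) · u_1 = 0  (should be 0).
Check: (v - proj_W(v)) · u_2 = 0  (should be 0).
Result: proj_W(v) = (-8/3, -7/3, -1/3).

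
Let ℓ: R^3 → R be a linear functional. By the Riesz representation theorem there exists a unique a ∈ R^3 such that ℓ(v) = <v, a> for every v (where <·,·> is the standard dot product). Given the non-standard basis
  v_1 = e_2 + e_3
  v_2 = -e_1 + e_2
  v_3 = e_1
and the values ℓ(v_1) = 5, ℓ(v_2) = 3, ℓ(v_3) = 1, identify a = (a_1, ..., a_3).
a = (1, 4, 1)

Write a = (a_1, ..., a_3) in the standard basis. For each basis vector v_i, ℓ(v_i) = <v_i, a> is a linear equation in the a_j's. Collect the n equations into a matrix system V a = ℓ, where row i of V is v_i (expressed in the standard basis). Since V is invertible (lower-triangular with 1s on the diagonal, up to permutation), solve by back-substitution:
  V =
[[0, 1, 1],
 [-1, 1, 0],
 [1, 0, 0]]
  V a = (5, 3, 1)
Solving gives a = (1, 4, 1).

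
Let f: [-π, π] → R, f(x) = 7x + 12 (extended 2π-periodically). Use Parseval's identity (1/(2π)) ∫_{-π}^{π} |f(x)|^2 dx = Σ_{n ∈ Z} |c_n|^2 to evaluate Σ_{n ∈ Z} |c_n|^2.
Σ |c_n|^2 = 49π^2/3 + 144

Expand and integrate term by term over [-π, π]:
  ∫ (7x)^2 dx = 49·(2π^3/3); ∫ 2·7·(12)·x dx = 0 (odd integrand); ∫ 12^2 dx = 144·2π.
So (1/(2π)) ∫_{-π}^{π} (7x + 12)^2 dx = 49π^2/3 + 144 = 49π^2/3 + 144.
Parseval ⇒ Σ |c_n|^2 = 49π^2/3 + 144.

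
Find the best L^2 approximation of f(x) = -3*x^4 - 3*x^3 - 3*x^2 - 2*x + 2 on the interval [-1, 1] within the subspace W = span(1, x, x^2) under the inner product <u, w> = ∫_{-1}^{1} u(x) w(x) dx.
g(x) = -39*x^2/7 - 19*x/5 + 79/35

The best approximation g ∈ W is the orthogonal projection of f onto W. Writing g = a_0 + a_1 x + a_2 x^2, the coefficients solve the normal equations G · a = b where
  G_{ij} = <φ_i, φ_j> and b_i = <f, φ_i>, with φ_0 = 1, φ_1 = x, φ_2 = x^2.
G =
  [2, 0, 2/3]
  [0, 2/3, 0]
  [2/3, 0, 2/5],
b = (4/5, -38/15, -76/105).
Solving gives a_0 = 79/35, a_1 = -19/5, a_2 = -39/7, so
  g(x) = -39*x^2/7 - 19*x/5 + 79/35.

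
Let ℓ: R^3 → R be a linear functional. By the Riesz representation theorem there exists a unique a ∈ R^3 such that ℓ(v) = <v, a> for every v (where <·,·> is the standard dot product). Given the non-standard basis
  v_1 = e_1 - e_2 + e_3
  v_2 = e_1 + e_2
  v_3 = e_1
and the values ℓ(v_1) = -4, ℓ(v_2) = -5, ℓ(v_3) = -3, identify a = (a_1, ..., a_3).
a = (-3, -2, -3)

Write a = (a_1, ..., a_3) in the standard basis. For each basis vector v_i, ℓ(v_i) = <v_i, a> is a linear equation in the a_j's. Collect the n equations into a matrix system V a = ℓ, where row i of V is v_i (expressed in the standard basis). Since V is invertible (lower-triangular with 1s on the diagonal, up to permutation), solve by back-substitution:
  V =
[[1, -1, 1],
 [1, 1, 0],
 [1, 0, 0]]
  V a = (-4, -5, -3)
Solving gives a = (-3, -2, -3).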